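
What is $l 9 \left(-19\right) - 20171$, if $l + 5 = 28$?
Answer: $-24104$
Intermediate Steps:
$l = 23$ ($l = -5 + 28 = 23$)
$l 9 \left(-19\right) - 20171 = 23 \cdot 9 \left(-19\right) - 20171 = 207 \left(-19\right) - 20171 = -3933 - 20171 = -24104$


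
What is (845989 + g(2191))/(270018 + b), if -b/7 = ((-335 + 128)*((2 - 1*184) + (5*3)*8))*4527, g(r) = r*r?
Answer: -2823235/203213304 ≈ -0.013893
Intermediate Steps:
g(r) = r²
b = -406696626 (b = -7*(-335 + 128)*((2 - 1*184) + (5*3)*8)*4527 = -7*(-207*((2 - 184) + 15*8))*4527 = -7*(-207*(-182 + 120))*4527 = -7*(-207*(-62))*4527 = -89838*4527 = -7*58099518 = -406696626)
(845989 + g(2191))/(270018 + b) = (845989 + 2191²)/(270018 - 406696626) = (845989 + 4800481)/(-406426608) = 5646470*(-1/406426608) = -2823235/203213304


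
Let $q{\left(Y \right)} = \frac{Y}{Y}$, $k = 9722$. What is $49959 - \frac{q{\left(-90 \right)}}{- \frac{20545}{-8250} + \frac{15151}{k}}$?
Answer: $\frac{811165884483}{16236712} \approx 49959.0$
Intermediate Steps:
$q{\left(Y \right)} = 1$
$49959 - \frac{q{\left(-90 \right)}}{- \frac{20545}{-8250} + \frac{15151}{k}} = 49959 - 1 \frac{1}{- \frac{20545}{-8250} + \frac{15151}{9722}} = 49959 - 1 \frac{1}{\left(-20545\right) \left(- \frac{1}{8250}\right) + 15151 \cdot \frac{1}{9722}} = 49959 - 1 \frac{1}{\frac{4109}{1650} + \frac{15151}{9722}} = 49959 - 1 \frac{1}{\frac{16236712}{4010325}} = 49959 - 1 \cdot \frac{4010325}{16236712} = 49959 - \frac{4010325}{16236712} = \frac{811165884483}{16236712}$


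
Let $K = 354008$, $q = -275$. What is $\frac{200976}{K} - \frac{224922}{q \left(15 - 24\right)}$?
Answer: $- \frac{3296948824}{36507075} \approx -90.31$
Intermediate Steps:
$\frac{200976}{K} - \frac{224922}{q \left(15 - 24\right)} = \frac{200976}{354008} - \frac{224922}{\left(-275\right) \left(15 - 24\right)} = 200976 \cdot \frac{1}{354008} - \frac{224922}{\left(-275\right) \left(-9\right)} = \frac{25122}{44251} - \frac{224922}{2475} = \frac{25122}{44251} - \frac{74974}{825} = - \frac{3296948824}{36507075}$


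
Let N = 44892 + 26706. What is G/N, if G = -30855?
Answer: -10285/23866 ≈ -0.43095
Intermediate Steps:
N = 71598
G/N = -30855/71598 = -30855*1/71598 = -10285/23866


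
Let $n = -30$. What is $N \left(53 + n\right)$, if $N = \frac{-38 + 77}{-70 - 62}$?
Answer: $- \frac{299}{44} \approx -6.7955$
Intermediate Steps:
$N = - \frac{13}{44}$ ($N = \frac{39}{-132} = 39 \left(- \frac{1}{132}\right) = - \frac{13}{44} \approx -0.29545$)
$N \left(53 + n\right) = - \frac{13 \left(53 - 30\right)}{44} = \left(- \frac{13}{44}\right) 23 = - \frac{299}{44}$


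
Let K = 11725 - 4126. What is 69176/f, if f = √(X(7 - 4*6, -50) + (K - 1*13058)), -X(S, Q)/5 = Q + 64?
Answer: -69176*I*√5529/5529 ≈ -930.32*I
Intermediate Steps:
X(S, Q) = -320 - 5*Q (X(S, Q) = -5*(Q + 64) = -5*(64 + Q) = -320 - 5*Q)
K = 7599
f = I*√5529 (f = √((-320 - 5*(-50)) + (7599 - 1*13058)) = √((-320 + 250) + (7599 - 13058)) = √(-70 - 5459) = √(-5529) = I*√5529 ≈ 74.357*I)
69176/f = 69176/((I*√5529)) = 69176*(-I*√5529/5529) = -69176*I*√5529/5529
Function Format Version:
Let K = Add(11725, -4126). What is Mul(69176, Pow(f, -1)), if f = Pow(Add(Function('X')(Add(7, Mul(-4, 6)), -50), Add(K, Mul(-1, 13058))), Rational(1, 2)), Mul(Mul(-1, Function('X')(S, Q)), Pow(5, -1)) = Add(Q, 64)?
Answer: Mul(Rational(-69176, 5529), I, Pow(5529, Rational(1, 2))) ≈ Mul(-930.32, I)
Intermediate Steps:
Function('X')(S, Q) = Add(-320, Mul(-5, Q)) (Function('X')(S, Q) = Mul(-5, Add(Q, 64)) = Mul(-5, Add(64, Q)) = Add(-320, Mul(-5, Q)))
K = 7599
f = Mul(I, Pow(5529, Rational(1, 2))) (f = Pow(Add(Add(-320, Mul(-5, -50)), Add(7599, Mul(-1, 13058))), Rational(1, 2)) = Pow(Add(Add(-320, 250), Add(7599, -13058)), Rational(1, 2)) = Pow(Add(-70, -5459), Rational(1, 2)) = Pow(-5529, Rational(1, 2)) = Mul(I, Pow(5529, Rational(1, 2))) ≈ Mul(74.357, I))
Mul(69176, Pow(f, -1)) = Mul(69176, Pow(Mul(I, Pow(5529, Rational(1, 2))), -1)) = Mul(69176, Mul(Rational(-1, 5529), I, Pow(5529, Rational(1, 2)))) = Mul(Rational(-69176, 5529), I, Pow(5529, Rational(1, 2)))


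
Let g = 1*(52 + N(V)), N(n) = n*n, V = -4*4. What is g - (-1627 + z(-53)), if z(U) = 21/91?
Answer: 25152/13 ≈ 1934.8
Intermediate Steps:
z(U) = 3/13 (z(U) = 21*(1/91) = 3/13)
V = -16
N(n) = n²
g = 308 (g = 1*(52 + (-16)²) = 1*(52 + 256) = 1*308 = 308)
g - (-1627 + z(-53)) = 308 - (-1627 + 3/13) = 308 - 1*(-21148/13) = 308 + 21148/13 = 25152/13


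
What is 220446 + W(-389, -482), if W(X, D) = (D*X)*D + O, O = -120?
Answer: -90153710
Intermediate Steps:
W(X, D) = -120 + X*D**2 (W(X, D) = (D*X)*D - 120 = X*D**2 - 120 = -120 + X*D**2)
220446 + W(-389, -482) = 220446 + (-120 - 389*(-482)**2) = 220446 + (-120 - 389*232324) = 220446 + (-120 - 90374036) = 220446 - 90374156 = -90153710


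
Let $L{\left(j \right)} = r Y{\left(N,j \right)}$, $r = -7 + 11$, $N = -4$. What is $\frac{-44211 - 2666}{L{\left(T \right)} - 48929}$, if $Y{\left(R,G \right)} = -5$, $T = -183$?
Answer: $\frac{46877}{48949} \approx 0.95767$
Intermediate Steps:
$r = 4$
$L{\left(j \right)} = -20$ ($L{\left(j \right)} = 4 \left(-5\right) = -20$)
$\frac{-44211 - 2666}{L{\left(T \right)} - 48929} = \frac{-44211 - 2666}{-20 - 48929} = - \frac{46877}{-48949} = \left(-46877\right) \left(- \frac{1}{48949}\right) = \frac{46877}{48949}$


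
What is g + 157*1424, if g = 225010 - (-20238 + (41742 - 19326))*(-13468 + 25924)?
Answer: -26680590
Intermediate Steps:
g = -26904158 (g = 225010 - (-20238 + 22416)*12456 = 225010 - 2178*12456 = 225010 - 1*27129168 = 225010 - 27129168 = -26904158)
g + 157*1424 = -26904158 + 157*1424 = -26904158 + 223568 = -26680590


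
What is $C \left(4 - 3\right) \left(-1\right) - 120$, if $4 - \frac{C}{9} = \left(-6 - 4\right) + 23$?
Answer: $-39$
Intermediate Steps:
$C = -81$ ($C = 36 - 9 \left(\left(-6 - 4\right) + 23\right) = 36 - 9 \left(-10 + 23\right) = 36 - 117 = -81$)
$C \left(4 - 3\right) \left(-1\right) - 120 = - 81 \left(4 - 3\right) \left(-1\right) - 120 = - 81 \cdot 1 \left(-1\right) - 120 = \left(-81\right) \left(-1\right) - 120 = 81 - 120 = -39$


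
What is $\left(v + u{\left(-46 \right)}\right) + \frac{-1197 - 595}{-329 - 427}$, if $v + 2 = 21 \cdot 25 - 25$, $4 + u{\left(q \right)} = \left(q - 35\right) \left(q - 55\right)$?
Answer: $\frac{234289}{27} \approx 8677.4$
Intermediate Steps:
$u{\left(q \right)} = -4 + \left(-55 + q\right) \left(-35 + q\right)$ ($u{\left(q \right)} = -4 + \left(q - 35\right) \left(q - 55\right) = -4 + \left(-35 + q\right) \left(-55 + q\right) = -4 + \left(-55 + q\right) \left(-35 + q\right)$)
$v = 498$ ($v = -2 + \left(21 \cdot 25 - 25\right) = -2 + \left(525 - 25\right) = -2 + 500 = 498$)
$\left(v + u{\left(-46 \right)}\right) + \frac{-1197 - 595}{-329 - 427} = \left(498 + \left(1921 + \left(-46\right)^{2} - -4140\right)\right) + \frac{-1197 - 595}{-329 - 427} = \left(498 + \left(1921 + 2116 + 4140\right)\right) - \frac{1792}{-756} = \left(498 + 8177\right) - - \frac{64}{27} = 8675 + \frac{64}{27} = \frac{234289}{27}$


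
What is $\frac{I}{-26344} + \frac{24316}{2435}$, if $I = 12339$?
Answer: $\frac{610535239}{64147640} \approx 9.5177$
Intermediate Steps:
$\frac{I}{-26344} + \frac{24316}{2435} = \frac{12339}{-26344} + \frac{24316}{2435} = 12339 \left(- \frac{1}{26344}\right) + 24316 \cdot \frac{1}{2435} = - \frac{12339}{26344} + \frac{24316}{2435} = \frac{610535239}{64147640}$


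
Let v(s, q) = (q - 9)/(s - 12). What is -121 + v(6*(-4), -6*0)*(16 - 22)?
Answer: -245/2 ≈ -122.50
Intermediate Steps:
v(s, q) = (-9 + q)/(-12 + s)
-121 + v(6*(-4), -6*0)*(16 - 22) = -121 + ((-9 - 6*0)/(-12 + 6*(-4)))*(16 - 22) = -121 + ((-9 + 0)/(-12 - 24))*(-6) = -121 + (-9/(-36))*(-6) = -121 - 1/36*(-9)*(-6) = -121 + (¼)*(-6) = -121 - 3/2 = -245/2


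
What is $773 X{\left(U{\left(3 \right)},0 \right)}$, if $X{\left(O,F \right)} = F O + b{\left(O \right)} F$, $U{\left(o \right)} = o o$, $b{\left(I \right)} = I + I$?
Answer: $0$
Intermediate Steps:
$b{\left(I \right)} = 2 I$
$U{\left(o \right)} = o^{2}$
$X{\left(O,F \right)} = 3 F O$ ($X{\left(O,F \right)} = F O + 2 O F = F O + 2 F O = 3 F O$)
$773 X{\left(U{\left(3 \right)},0 \right)} = 773 \cdot 3 \cdot 0 \cdot 3^{2} = 773 \cdot 3 \cdot 0 \cdot 9 = 773 \cdot 0 = 0$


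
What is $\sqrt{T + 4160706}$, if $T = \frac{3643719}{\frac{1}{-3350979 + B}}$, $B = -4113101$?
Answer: $i \sqrt{27197005952814} \approx 5.2151 \cdot 10^{6} i$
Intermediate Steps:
$T = -27197010113520$ ($T = \frac{3643719}{\frac{1}{-3350979 - 4113101}} = \frac{3643719}{\frac{1}{-7464080}} = \frac{3643719}{- \frac{1}{7464080}} = 3643719 \left(-7464080\right) = -27197010113520$)
$\sqrt{T + 4160706} = \sqrt{-27197010113520 + 4160706} = \sqrt{-27197005952814} = i \sqrt{27197005952814}$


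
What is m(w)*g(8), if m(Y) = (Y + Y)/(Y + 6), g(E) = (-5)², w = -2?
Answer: -25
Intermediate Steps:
g(E) = 25
m(Y) = 2*Y/(6 + Y) (m(Y) = (2*Y)/(6 + Y) = 2*Y/(6 + Y))
m(w)*g(8) = (2*(-2)/(6 - 2))*25 = (2*(-2)/4)*25 = (2*(-2)*(¼))*25 = -1*25 = -25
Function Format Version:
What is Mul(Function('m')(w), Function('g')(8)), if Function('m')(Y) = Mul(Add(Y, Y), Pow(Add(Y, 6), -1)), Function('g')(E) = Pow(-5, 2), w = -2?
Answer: -25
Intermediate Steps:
Function('g')(E) = 25
Function('m')(Y) = Mul(2, Y, Pow(Add(6, Y), -1)) (Function('m')(Y) = Mul(Mul(2, Y), Pow(Add(6, Y), -1)) = Mul(2, Y, Pow(Add(6, Y), -1)))
Mul(Function('m')(w), Function('g')(8)) = Mul(Mul(2, -2, Pow(Add(6, -2), -1)), 25) = Mul(Mul(2, -2, Pow(4, -1)), 25) = Mul(Mul(2, -2, Rational(1, 4)), 25) = Mul(-1, 25) = -25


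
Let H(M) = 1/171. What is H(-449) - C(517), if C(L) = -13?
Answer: 2224/171 ≈ 13.006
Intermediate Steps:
H(M) = 1/171
H(-449) - C(517) = 1/171 - 1*(-13) = 1/171 + 13 = 2224/171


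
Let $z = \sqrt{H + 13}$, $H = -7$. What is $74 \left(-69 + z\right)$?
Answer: $-5106 + 74 \sqrt{6} \approx -4924.7$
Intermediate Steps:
$z = \sqrt{6}$ ($z = \sqrt{-7 + 13} = \sqrt{6} \approx 2.4495$)
$74 \left(-69 + z\right) = 74 \left(-69 + \sqrt{6}\right) = -5106 + 74 \sqrt{6}$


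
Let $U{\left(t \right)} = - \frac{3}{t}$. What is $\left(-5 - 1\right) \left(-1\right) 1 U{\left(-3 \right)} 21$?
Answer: $126$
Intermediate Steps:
$\left(-5 - 1\right) \left(-1\right) 1 U{\left(-3 \right)} 21 = \left(-5 - 1\right) \left(-1\right) 1 \left(- \frac{3}{-3}\right) 21 = \left(-5 - 1\right) \left(-1\right) 1 \left(\left(-3\right) \left(- \frac{1}{3}\right)\right) 21 = \left(-6\right) \left(-1\right) 1 \cdot 1 \cdot 21 = 6 \cdot 1 \cdot 1 \cdot 21 = 6 \cdot 1 \cdot 21 = 6 \cdot 21 = 126$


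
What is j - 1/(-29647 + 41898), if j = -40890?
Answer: -500943391/12251 ≈ -40890.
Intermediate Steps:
j - 1/(-29647 + 41898) = -40890 - 1/(-29647 + 41898) = -40890 - 1/12251 = -500943391/12251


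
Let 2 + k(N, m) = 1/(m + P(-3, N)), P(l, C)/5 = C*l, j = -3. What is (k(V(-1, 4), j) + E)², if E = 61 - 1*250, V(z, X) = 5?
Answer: 221980201/6084 ≈ 36486.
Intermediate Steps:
P(l, C) = 5*C*l (P(l, C) = 5*(C*l) = 5*C*l)
E = -189 (E = 61 - 250 = -189)
k(N, m) = -2 + 1/(m - 15*N) (k(N, m) = -2 + 1/(m + 5*N*(-3)) = -2 + 1/(m - 15*N))
(k(V(-1, 4), j) + E)² = ((1 - 2*(-3) + 30*5)/(-3 - 15*5) - 189)² = ((1 + 6 + 150)/(-3 - 75) - 189)² = (157/(-78) - 189)² = (-1/78*157 - 189)² = (-157/78 - 189)² = (-14899/78)² = 221980201/6084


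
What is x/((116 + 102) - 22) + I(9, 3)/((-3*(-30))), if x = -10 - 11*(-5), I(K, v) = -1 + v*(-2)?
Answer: 1339/8820 ≈ 0.15181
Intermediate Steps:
I(K, v) = -1 - 2*v
x = 45 (x = -10 + 55 = 45)
x/((116 + 102) - 22) + I(9, 3)/((-3*(-30))) = 45/((116 + 102) - 22) + (-1 - 2*3)/((-3*(-30))) = 45/(218 - 22) + (-1 - 6)/90 = 45/196 - 7*1/90 = 45*(1/196) - 7/90 = 45/196 - 7/90 = 1339/8820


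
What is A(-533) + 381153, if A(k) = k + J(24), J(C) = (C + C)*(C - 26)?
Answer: 380524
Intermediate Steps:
J(C) = 2*C*(-26 + C) (J(C) = (2*C)*(-26 + C) = 2*C*(-26 + C))
A(k) = -96 + k (A(k) = k + 2*24*(-26 + 24) = k + 2*24*(-2) = k - 96 = -96 + k)
A(-533) + 381153 = (-96 - 533) + 381153 = -629 + 381153 = 380524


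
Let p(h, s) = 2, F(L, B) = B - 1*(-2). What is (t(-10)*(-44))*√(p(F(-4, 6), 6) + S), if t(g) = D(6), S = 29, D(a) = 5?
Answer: -220*√31 ≈ -1224.9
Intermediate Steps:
F(L, B) = 2 + B (F(L, B) = B + 2 = 2 + B)
t(g) = 5
(t(-10)*(-44))*√(p(F(-4, 6), 6) + S) = (5*(-44))*√(2 + 29) = -220*√31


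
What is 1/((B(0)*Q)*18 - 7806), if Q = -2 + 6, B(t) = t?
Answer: -1/7806 ≈ -0.00012811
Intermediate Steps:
Q = 4
1/((B(0)*Q)*18 - 7806) = 1/((0*4)*18 - 7806) = 1/(0*18 - 7806) = 1/(0 - 7806) = 1/(-7806) = -1/7806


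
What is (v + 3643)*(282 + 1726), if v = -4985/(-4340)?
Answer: 1587886742/217 ≈ 7.3174e+6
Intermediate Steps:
v = 997/868 (v = -4985*(-1/4340) = 997/868 ≈ 1.1486)
(v + 3643)*(282 + 1726) = (997/868 + 3643)*(282 + 1726) = (3163121/868)*2008 = 1587886742/217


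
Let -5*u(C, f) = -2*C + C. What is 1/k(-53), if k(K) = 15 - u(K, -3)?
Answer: 5/128 ≈ 0.039063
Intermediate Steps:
u(C, f) = C/5 (u(C, f) = -(-2*C + C)/5 = -(-1)*C/5 = C/5)
k(K) = 15 - K/5
1/k(-53) = 1/(15 - ⅕*(-53)) = 1/(15 + 53/5) = 1/(128/5) = 5/128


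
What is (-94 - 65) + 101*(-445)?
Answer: -45104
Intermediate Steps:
(-94 - 65) + 101*(-445) = -159 - 44945 = -45104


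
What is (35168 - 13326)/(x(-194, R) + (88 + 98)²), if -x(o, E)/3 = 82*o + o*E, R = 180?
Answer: 10921/93540 ≈ 0.11675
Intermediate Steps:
x(o, E) = -246*o - 3*E*o (x(o, E) = -3*(82*o + o*E) = -3*(82*o + E*o) = -246*o - 3*E*o)
(35168 - 13326)/(x(-194, R) + (88 + 98)²) = (35168 - 13326)/(-3*(-194)*(82 + 180) + (88 + 98)²) = 21842/(-3*(-194)*262 + 186²) = 21842/(152484 + 34596) = 21842/187080 = 21842*(1/187080) = 10921/93540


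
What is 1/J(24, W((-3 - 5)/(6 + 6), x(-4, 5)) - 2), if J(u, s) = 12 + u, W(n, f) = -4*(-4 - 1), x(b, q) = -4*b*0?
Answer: 1/36 ≈ 0.027778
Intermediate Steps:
x(b, q) = 0
W(n, f) = 20 (W(n, f) = -4*(-5) = 20)
1/J(24, W((-3 - 5)/(6 + 6), x(-4, 5)) - 2) = 1/(12 + 24) = 1/36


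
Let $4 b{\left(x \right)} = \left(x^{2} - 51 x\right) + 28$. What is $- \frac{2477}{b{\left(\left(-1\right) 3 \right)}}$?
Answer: $- \frac{4954}{95} \approx -52.147$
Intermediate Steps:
$b{\left(x \right)} = 7 - \frac{51 x}{4} + \frac{x^{2}}{4}$ ($b{\left(x \right)} = \frac{\left(x^{2} - 51 x\right) + 28}{4} = \frac{28 + x^{2} - 51 x}{4} = 7 - \frac{51 x}{4} + \frac{x^{2}}{4}$)
$- \frac{2477}{b{\left(\left(-1\right) 3 \right)}} = - \frac{2477}{7 - \frac{51 \left(\left(-1\right) 3\right)}{4} + \frac{\left(\left(-1\right) 3\right)^{2}}{4}} = - \frac{2477}{7 - - \frac{153}{4} + \frac{\left(-3\right)^{2}}{4}} = - \frac{2477}{7 + \frac{153}{4} + \frac{1}{4} \cdot 9} = - \frac{2477}{7 + \frac{153}{4} + \frac{9}{4}} = - \frac{2477}{\frac{95}{2}} = \left(-2477\right) \frac{2}{95} = - \frac{4954}{95}$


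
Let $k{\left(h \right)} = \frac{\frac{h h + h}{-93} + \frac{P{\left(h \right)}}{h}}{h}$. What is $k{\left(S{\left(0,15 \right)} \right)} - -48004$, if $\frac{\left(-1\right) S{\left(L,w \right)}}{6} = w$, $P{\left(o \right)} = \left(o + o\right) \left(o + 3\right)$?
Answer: $\frac{7441068}{155} \approx 48007.0$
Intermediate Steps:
$P{\left(o \right)} = 2 o \left(3 + o\right)$
$S{\left(L,w \right)} = - 6 w$
$k{\left(h \right)} = \frac{6 - \frac{h^{2}}{93} + \frac{185 h}{93}}{h}$ ($k{\left(h \right)} = \frac{\frac{h h + h}{-93} + \frac{2 h \left(3 + h\right)}{h}}{h} = \frac{\left(h^{2} + h\right) \left(- \frac{1}{93}\right) + \left(6 + 2 h\right)}{h} = \frac{\left(h + h^{2}\right) \left(- \frac{1}{93}\right) + \left(6 + 2 h\right)}{h} = \frac{\left(- \frac{h}{93} - \frac{h^{2}}{93}\right) + \left(6 + 2 h\right)}{h} = \frac{6 - \frac{h^{2}}{93} + \frac{185 h}{93}}{h}$)
$k{\left(S{\left(0,15 \right)} \right)} - -48004 = \left(\frac{185}{93} + \frac{6}{\left(-6\right) 15} - \frac{\left(-6\right) 15}{93}\right) - -48004 = \left(\frac{185}{93} + \frac{6}{-90} - - \frac{30}{31}\right) + 48004 = \left(\frac{185}{93} + 6 \left(- \frac{1}{90}\right) + \frac{30}{31}\right) + 48004 = \left(\frac{185}{93} - \frac{1}{15} + \frac{30}{31}\right) + 48004 = \frac{448}{155} + 48004 = \frac{7441068}{155}$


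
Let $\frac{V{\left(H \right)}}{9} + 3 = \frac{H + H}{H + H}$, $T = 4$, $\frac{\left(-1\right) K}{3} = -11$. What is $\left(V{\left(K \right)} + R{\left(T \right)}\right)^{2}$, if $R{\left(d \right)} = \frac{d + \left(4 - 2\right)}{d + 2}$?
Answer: $289$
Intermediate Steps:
$K = 33$ ($K = \left(-3\right) \left(-11\right) = 33$)
$R{\left(d \right)} = 1$ ($R{\left(d \right)} = \frac{d + \left(4 - 2\right)}{2 + d} = \frac{d + 2}{2 + d} = \frac{2 + d}{2 + d} = 1$)
$V{\left(H \right)} = -18$ ($V{\left(H \right)} = -27 + 9 \frac{H + H}{H + H} = -27 + 9 \frac{2 H}{2 H} = -27 + 9 \cdot 2 H \frac{1}{2 H} = -27 + 9 \cdot 1 = -27 + 9 = -18$)
$\left(V{\left(K \right)} + R{\left(T \right)}\right)^{2} = \left(-18 + 1\right)^{2} = \left(-17\right)^{2} = 289$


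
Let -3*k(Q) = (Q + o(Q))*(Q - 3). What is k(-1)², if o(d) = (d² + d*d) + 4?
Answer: 400/9 ≈ 44.444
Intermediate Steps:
o(d) = 4 + 2*d² (o(d) = (d² + d²) + 4 = 2*d² + 4 = 4 + 2*d²)
k(Q) = -(-3 + Q)*(4 + Q + 2*Q²)/3 (k(Q) = -(Q + (4 + 2*Q²))*(Q - 3)/3 = -(4 + Q + 2*Q²)*(-3 + Q)/3 = -(-3 + Q)*(4 + Q + 2*Q²)/3)
k(-1)² = (4 - ⅔*(-1)³ - ⅓*(-1) + (5/3)*(-1)²)² = (4 - ⅔*(-1) + ⅓ + (5/3)*1)² = (4 + ⅔ + ⅓ + 5/3)² = (20/3)² = 400/9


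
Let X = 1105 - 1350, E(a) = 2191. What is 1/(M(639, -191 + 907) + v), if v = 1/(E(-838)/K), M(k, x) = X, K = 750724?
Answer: 2191/213929 ≈ 0.010242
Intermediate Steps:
X = -245
M(k, x) = -245
v = 750724/2191 (v = 1/(2191/750724) = 750724/2191 ≈ 342.64)
1/(M(639, -191 + 907) + v) = 1/(-245 + 750724/2191) = 1/(213929/2191) = 2191/213929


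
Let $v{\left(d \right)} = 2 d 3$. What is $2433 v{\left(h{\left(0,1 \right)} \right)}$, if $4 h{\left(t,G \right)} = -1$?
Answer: $- \frac{7299}{2} \approx -3649.5$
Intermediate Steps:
$h{\left(t,G \right)} = - \frac{1}{4}$ ($h{\left(t,G \right)} = \frac{1}{4} \left(-1\right) = - \frac{1}{4}$)
$v{\left(d \right)} = 6 d$
$2433 v{\left(h{\left(0,1 \right)} \right)} = 2433 \cdot 6 \left(- \frac{1}{4}\right) = 2433 \left(- \frac{3}{2}\right) = - \frac{7299}{2}$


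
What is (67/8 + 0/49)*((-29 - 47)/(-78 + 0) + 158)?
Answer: 51925/39 ≈ 1331.4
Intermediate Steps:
(67/8 + 0/49)*((-29 - 47)/(-78 + 0) + 158) = (67*(⅛) + 0*(1/49))*(-76/(-78) + 158) = (67/8 + 0)*(-76*(-1/78) + 158) = 67*(38/39 + 158)/8 = (67/8)*(6200/39) = 51925/39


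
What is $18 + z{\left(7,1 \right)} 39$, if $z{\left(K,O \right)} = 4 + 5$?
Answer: $369$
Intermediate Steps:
$z{\left(K,O \right)} = 9$
$18 + z{\left(7,1 \right)} 39 = 18 + 9 \cdot 39 = 18 + 351 = 369$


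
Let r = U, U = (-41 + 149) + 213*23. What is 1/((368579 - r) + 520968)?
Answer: 1/884540 ≈ 1.1305e-6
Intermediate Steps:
U = 5007 (U = 108 + 4899 = 5007)
r = 5007
1/((368579 - r) + 520968) = 1/((368579 - 1*5007) + 520968) = 1/((368579 - 5007) + 520968) = 1/(363572 + 520968) = 1/884540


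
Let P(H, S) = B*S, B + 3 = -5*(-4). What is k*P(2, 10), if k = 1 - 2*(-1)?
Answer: 510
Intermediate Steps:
B = 17 (B = -3 - 5*(-4) = -3 + 20 = 17)
P(H, S) = 17*S
k = 3 (k = 1 + 2 = 3)
k*P(2, 10) = 3*(17*10) = 3*170 = 510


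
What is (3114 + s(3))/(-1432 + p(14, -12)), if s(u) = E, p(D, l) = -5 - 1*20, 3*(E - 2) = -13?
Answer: -9335/4371 ≈ -2.1357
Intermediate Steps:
E = -7/3 (E = 2 + (⅓)*(-13) = 2 - 13/3 = -7/3 ≈ -2.3333)
p(D, l) = -25 (p(D, l) = -5 - 20 = -25)
s(u) = -7/3
(3114 + s(3))/(-1432 + p(14, -12)) = (3114 - 7/3)/(-1432 - 25) = (9335/3)/(-1457) = (9335/3)*(-1/1457) = -9335/4371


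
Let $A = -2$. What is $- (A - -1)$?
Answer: $1$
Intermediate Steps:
$- (A - -1) = - (-2 - -1) = - (-2 + 1) = \left(-1\right) \left(-1\right) = 1$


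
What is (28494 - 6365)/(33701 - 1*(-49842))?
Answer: 22129/83543 ≈ 0.26488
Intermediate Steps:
(28494 - 6365)/(33701 - 1*(-49842)) = 22129/(33701 + 49842) = 22129/83543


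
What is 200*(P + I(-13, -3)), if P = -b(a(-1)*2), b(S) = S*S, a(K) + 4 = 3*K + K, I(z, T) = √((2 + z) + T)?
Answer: -51200 + 200*I*√14 ≈ -51200.0 + 748.33*I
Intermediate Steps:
I(z, T) = √(2 + T + z)
a(K) = -4 + 4*K (a(K) = -4 + (3*K + K) = -4 + 4*K)
b(S) = S²
P = -256 (P = -((-4 + 4*(-1))*2)² = -((-4 - 4)*2)² = -(-8*2)² = -1*(-16)² = -1*256 = -256)
200*(P + I(-13, -3)) = 200*(-256 + √(2 - 3 - 13)) = 200*(-256 + √(-14)) = 200*(-256 + I*√14) = -51200 + 200*I*√14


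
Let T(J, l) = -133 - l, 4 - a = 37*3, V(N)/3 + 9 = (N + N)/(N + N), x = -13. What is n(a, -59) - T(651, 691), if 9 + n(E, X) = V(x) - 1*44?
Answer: 747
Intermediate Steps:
V(N) = -24 (V(N) = -27 + 3*((N + N)/(N + N)) = -27 + 3*((2*N)/((2*N))) = -27 + 3*((2*N)*(1/(2*N))) = -27 + 3*1 = -27 + 3 = -24)
a = -107 (a = 4 - 37*3 = 4 - 1*111 = 4 - 111 = -107)
n(E, X) = -77 (n(E, X) = -9 + (-24 - 1*44) = -9 + (-24 - 44) = -9 - 68 = -77)
n(a, -59) - T(651, 691) = -77 - (-133 - 1*691) = -77 - (-133 - 691) = -77 - 1*(-824) = -77 + 824 = 747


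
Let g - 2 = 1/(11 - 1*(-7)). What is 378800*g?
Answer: 7007800/9 ≈ 7.7864e+5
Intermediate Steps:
g = 37/18 (g = 2 + 1/(11 - 1*(-7)) = 2 + 1/(11 + 7) = 2 + 1/18 = 37/18 ≈ 2.0556)
378800*g = 378800*(37/18) = 7007800/9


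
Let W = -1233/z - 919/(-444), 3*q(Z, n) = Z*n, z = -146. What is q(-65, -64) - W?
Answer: 44603827/32412 ≈ 1376.2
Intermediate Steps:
q(Z, n) = Z*n/3 (q(Z, n) = (Z*n)/3 = Z*n/3)
W = 340813/32412 (W = -1233/(-146) - 919/(-444) = -1233*(-1/146) - 919*(-1/444) = 1233/146 + 919/444 = 340813/32412 ≈ 10.515)
q(-65, -64) - W = (⅓)*(-65)*(-64) - 1*340813/32412 = 4160/3 - 340813/32412 = 44603827/32412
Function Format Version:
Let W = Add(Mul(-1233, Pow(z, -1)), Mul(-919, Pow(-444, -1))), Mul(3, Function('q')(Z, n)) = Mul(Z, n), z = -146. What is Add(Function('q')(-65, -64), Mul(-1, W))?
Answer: Rational(44603827, 32412) ≈ 1376.2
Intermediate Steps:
Function('q')(Z, n) = Mul(Rational(1, 3), Z, n) (Function('q')(Z, n) = Mul(Rational(1, 3), Mul(Z, n)) = Mul(Rational(1, 3), Z, n))
W = Rational(340813, 32412) (W = Add(Mul(-1233, Pow(-146, -1)), Mul(-919, Pow(-444, -1))) = Add(Mul(-1233, Rational(-1, 146)), Mul(-919, Rational(-1, 444))) = Add(Rational(1233, 146), Rational(919, 444)) = Rational(340813, 32412) ≈ 10.515)
Add(Function('q')(-65, -64), Mul(-1, W)) = Add(Mul(Rational(1, 3), -65, -64), Mul(-1, Rational(340813, 32412))) = Add(Rational(4160, 3), Rational(-340813, 32412)) = Rational(44603827, 32412)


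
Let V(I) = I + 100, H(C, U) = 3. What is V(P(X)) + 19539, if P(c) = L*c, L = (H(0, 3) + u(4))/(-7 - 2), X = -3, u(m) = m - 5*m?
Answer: 58904/3 ≈ 19635.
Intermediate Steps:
u(m) = -4*m
L = 13/9 (L = (3 - 4*4)/(-7 - 2) = (3 - 16)/(-9) = -13*(-1/9) = 13/9 ≈ 1.4444)
P(c) = 13*c/9
V(I) = 100 + I
V(P(X)) + 19539 = (100 + (13/9)*(-3)) + 19539 = (100 - 13/3) + 19539 = 287/3 + 19539 = 58904/3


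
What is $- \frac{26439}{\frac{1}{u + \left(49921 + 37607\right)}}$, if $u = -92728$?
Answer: $137482800$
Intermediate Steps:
$- \frac{26439}{\frac{1}{u + \left(49921 + 37607\right)}} = - \frac{26439}{\frac{1}{-92728 + \left(49921 + 37607\right)}} = - \frac{26439}{\frac{1}{-92728 + 87528}} = - \frac{26439}{\frac{1}{-5200}} = - \frac{26439}{- \frac{1}{5200}} = \left(-26439\right) \left(-5200\right) = 137482800$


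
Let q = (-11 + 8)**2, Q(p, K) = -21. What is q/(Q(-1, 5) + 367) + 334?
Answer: 115573/346 ≈ 334.03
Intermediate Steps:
q = 9 (q = (-3)**2 = 9)
q/(Q(-1, 5) + 367) + 334 = 9/(-21 + 367) + 334 = 9/346 + 334 = 115573/346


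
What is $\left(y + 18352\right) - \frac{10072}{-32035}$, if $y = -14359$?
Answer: $\frac{127925827}{32035} \approx 3993.3$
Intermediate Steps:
$\left(y + 18352\right) - \frac{10072}{-32035} = \left(-14359 + 18352\right) - \frac{10072}{-32035} = 3993 - - \frac{10072}{32035} = 3993 + \frac{10072}{32035} = \frac{127925827}{32035}$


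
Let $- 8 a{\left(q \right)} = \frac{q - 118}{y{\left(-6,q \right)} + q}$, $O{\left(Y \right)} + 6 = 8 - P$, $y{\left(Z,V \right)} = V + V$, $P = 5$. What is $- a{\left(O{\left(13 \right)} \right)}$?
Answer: $\frac{121}{72} \approx 1.6806$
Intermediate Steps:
$y{\left(Z,V \right)} = 2 V$
$O{\left(Y \right)} = -3$ ($O{\left(Y \right)} = -6 + \left(8 - 5\right) = -6 + 3 = -3$)
$a{\left(q \right)} = - \frac{-118 + q}{24 q}$ ($a{\left(q \right)} = - \frac{\left(q - 118\right) \frac{1}{2 q + q}}{8} = - \frac{\left(-118 + q\right) \frac{1}{3 q}}{8} = - \frac{\frac{1}{3} \frac{1}{q} \left(-118 + q\right)}{8} = - \frac{-118 + q}{24 q}$)
$- a{\left(O{\left(13 \right)} \right)} = - \frac{118 - -3}{24 \left(-3\right)} = - \frac{\left(-1\right) \left(118 + 3\right)}{24 \cdot 3} = - \frac{\left(-1\right) 121}{24 \cdot 3} = \left(-1\right) \left(- \frac{121}{72}\right) = \frac{121}{72}$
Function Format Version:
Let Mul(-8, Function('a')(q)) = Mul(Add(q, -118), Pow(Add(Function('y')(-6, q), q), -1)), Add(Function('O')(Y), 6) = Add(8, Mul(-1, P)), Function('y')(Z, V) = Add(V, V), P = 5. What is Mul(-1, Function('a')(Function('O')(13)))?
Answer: Rational(121, 72) ≈ 1.6806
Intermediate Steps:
Function('y')(Z, V) = Mul(2, V)
Function('O')(Y) = -3 (Function('O')(Y) = Add(-6, Add(8, Mul(-1, 5))) = Add(-6, Add(8, -5)) = Add(-6, 3) = -3)
Function('a')(q) = Mul(Rational(-1, 24), Pow(q, -1), Add(-118, q)) (Function('a')(q) = Mul(Rational(-1, 8), Mul(Add(q, -118), Pow(Add(Mul(2, q), q), -1))) = Mul(Rational(-1, 8), Mul(Add(-118, q), Pow(Mul(3, q), -1))) = Mul(Rational(-1, 8), Mul(Add(-118, q), Mul(Rational(1, 3), Pow(q, -1)))) = Mul(Rational(-1, 8), Mul(Rational(1, 3), Pow(q, -1), Add(-118, q))) = Mul(Rational(-1, 24), Pow(q, -1), Add(-118, q)))
Mul(-1, Function('a')(Function('O')(13))) = Mul(-1, Mul(Rational(1, 24), Pow(-3, -1), Add(118, Mul(-1, -3)))) = Mul(-1, Mul(Rational(1, 24), Rational(-1, 3), Add(118, 3))) = Mul(-1, Mul(Rational(1, 24), Rational(-1, 3), 121)) = Mul(-1, Rational(-121, 72)) = Rational(121, 72)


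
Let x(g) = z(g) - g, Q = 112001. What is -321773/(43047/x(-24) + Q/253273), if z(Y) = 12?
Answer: -325985652116/1211852763 ≈ -269.00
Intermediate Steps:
x(g) = 12 - g
-321773/(43047/x(-24) + Q/253273) = -321773/(43047/(12 - 1*(-24)) + 112001/253273) = -321773/(43047/(12 + 24) + 112001*(1/253273)) = -321773/(43047/36 + 112001/253273) = -321773/(43047*(1/36) + 112001/253273) = -321773/(4783/4 + 112001/253273) = -321773/1211852763/1013092 = -321773*1013092/1211852763 = -325985652116/1211852763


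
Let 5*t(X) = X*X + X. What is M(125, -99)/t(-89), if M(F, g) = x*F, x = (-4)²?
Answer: 1250/979 ≈ 1.2768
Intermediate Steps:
x = 16
M(F, g) = 16*F
t(X) = X/5 + X²/5 (t(X) = (X*X + X)/5 = (X² + X)/5 = (X + X²)/5 = X/5 + X²/5)
M(125, -99)/t(-89) = (16*125)/(((⅕)*(-89)*(1 - 89))) = 2000/(((⅕)*(-89)*(-88))) = 2000/(7832/5) = 2000*(5/7832) = 1250/979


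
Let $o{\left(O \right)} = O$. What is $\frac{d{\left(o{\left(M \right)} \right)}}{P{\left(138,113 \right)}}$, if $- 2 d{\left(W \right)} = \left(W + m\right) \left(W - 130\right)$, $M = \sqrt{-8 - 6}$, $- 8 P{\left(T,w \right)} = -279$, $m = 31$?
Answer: $\frac{5392}{93} + \frac{44 i \sqrt{14}}{31} \approx 57.979 + 5.3107 i$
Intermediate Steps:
$P{\left(T,w \right)} = \frac{279}{8}$ ($P{\left(T,w \right)} = \left(- \frac{1}{8}\right) \left(-279\right) = \frac{279}{8}$)
$M = i \sqrt{14}$ ($M = \sqrt{-14} = i \sqrt{14} \approx 3.7417 i$)
$d{\left(W \right)} = - \frac{\left(-130 + W\right) \left(31 + W\right)}{2}$ ($d{\left(W \right)} = - \frac{\left(W + 31\right) \left(W - 130\right)}{2} = - \frac{\left(31 + W\right) \left(-130 + W\right)}{2} = - \frac{\left(-130 + W\right) \left(31 + W\right)}{2}$)
$\frac{d{\left(o{\left(M \right)} \right)}}{P{\left(138,113 \right)}} = \frac{2015 - \frac{\left(i \sqrt{14}\right)^{2}}{2} + \frac{99 i \sqrt{14}}{2}}{\frac{279}{8}} = \left(2015 - -7 + \frac{99 i \sqrt{14}}{2}\right) \frac{8}{279} = \left(2015 + 7 + \frac{99 i \sqrt{14}}{2}\right) \frac{8}{279} = \left(2022 + \frac{99 i \sqrt{14}}{2}\right) \frac{8}{279} = \frac{5392}{93} + \frac{44 i \sqrt{14}}{31}$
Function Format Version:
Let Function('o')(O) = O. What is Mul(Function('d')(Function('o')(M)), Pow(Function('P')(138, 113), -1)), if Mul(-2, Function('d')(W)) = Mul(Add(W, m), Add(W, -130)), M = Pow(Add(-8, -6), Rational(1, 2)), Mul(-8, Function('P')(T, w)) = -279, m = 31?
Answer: Add(Rational(5392, 93), Mul(Rational(44, 31), I, Pow(14, Rational(1, 2)))) ≈ Add(57.979, Mul(5.3107, I))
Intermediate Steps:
Function('P')(T, w) = Rational(279, 8) (Function('P')(T, w) = Mul(Rational(-1, 8), -279) = Rational(279, 8))
M = Mul(I, Pow(14, Rational(1, 2))) (M = Pow(-14, Rational(1, 2)) = Mul(I, Pow(14, Rational(1, 2))) ≈ Mul(3.7417, I))
Function('d')(W) = Mul(Rational(-1, 2), Add(-130, W), Add(31, W)) (Function('d')(W) = Mul(Rational(-1, 2), Mul(Add(W, 31), Add(W, -130))) = Mul(Rational(-1, 2), Mul(Add(31, W), Add(-130, W))) = Mul(Rational(-1, 2), Mul(Add(-130, W), Add(31, W))) = Mul(Rational(-1, 2), Add(-130, W), Add(31, W)))
Mul(Function('d')(Function('o')(M)), Pow(Function('P')(138, 113), -1)) = Mul(Add(2015, Mul(Rational(-1, 2), Pow(Mul(I, Pow(14, Rational(1, 2))), 2)), Mul(Rational(99, 2), Mul(I, Pow(14, Rational(1, 2))))), Pow(Rational(279, 8), -1)) = Mul(Add(2015, Mul(Rational(-1, 2), -14), Mul(Rational(99, 2), I, Pow(14, Rational(1, 2)))), Rational(8, 279)) = Mul(Add(2015, 7, Mul(Rational(99, 2), I, Pow(14, Rational(1, 2)))), Rational(8, 279)) = Mul(Add(2022, Mul(Rational(99, 2), I, Pow(14, Rational(1, 2)))), Rational(8, 279)) = Add(Rational(5392, 93), Mul(Rational(44, 31), I, Pow(14, Rational(1, 2))))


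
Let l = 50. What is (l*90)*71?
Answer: 319500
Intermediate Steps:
(l*90)*71 = (50*90)*71 = 4500*71 = 319500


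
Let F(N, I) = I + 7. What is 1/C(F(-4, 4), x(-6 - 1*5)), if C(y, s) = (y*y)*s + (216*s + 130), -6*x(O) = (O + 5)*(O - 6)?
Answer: -1/5599 ≈ -0.00017860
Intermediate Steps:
F(N, I) = 7 + I
x(O) = -(-6 + O)*(5 + O)/6 (x(O) = -(O + 5)*(O - 6)/6 = -(5 + O)*(-6 + O)/6 = -(-6 + O)*(5 + O)/6)
C(y, s) = 130 + 216*s + s*y² (C(y, s) = y²*s + (130 + 216*s) = s*y² + (130 + 216*s) = 130 + 216*s + s*y²)
1/C(F(-4, 4), x(-6 - 1*5)) = 1/(130 + 216*(5 - (-6 - 1*5)²/6 + (-6 - 1*5)/6) + (5 - (-6 - 1*5)²/6 + (-6 - 1*5)/6)*(7 + 4)²) = 1/(130 + 216*(5 - (-6 - 5)²/6 + (-6 - 5)/6) + (5 - (-6 - 5)²/6 + (-6 - 5)/6)*11²) = 1/(130 + 216*(5 - ⅙*(-11)² + (⅙)*(-11)) + (5 - ⅙*(-11)² + (⅙)*(-11))*121) = 1/(130 + 216*(5 - ⅙*121 - 11/6) + (5 - ⅙*121 - 11/6)*121) = 1/(130 + 216*(5 - 121/6 - 11/6) + (5 - 121/6 - 11/6)*121) = 1/(130 + 216*(-17) - 17*121) = 1/(130 - 3672 - 2057) = 1/(-5599) = -1/5599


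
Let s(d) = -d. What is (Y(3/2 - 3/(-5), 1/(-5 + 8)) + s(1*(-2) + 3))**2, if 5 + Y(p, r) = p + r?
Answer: 11449/900 ≈ 12.721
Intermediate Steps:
Y(p, r) = -5 + p + r (Y(p, r) = -5 + (p + r) = -5 + p + r)
(Y(3/2 - 3/(-5), 1/(-5 + 8)) + s(1*(-2) + 3))**2 = ((-5 + (3/2 - 3/(-5)) + 1/(-5 + 8)) - (1*(-2) + 3))**2 = ((-5 + (3*(1/2) - 3*(-1/5)) + 1/3) - (-2 + 3))**2 = ((-5 + (3/2 + 3/5) + 1/3) - 1*1)**2 = ((-5 + 21/10 + 1/3) - 1)**2 = (-77/30 - 1)**2 = (-107/30)**2 = 11449/900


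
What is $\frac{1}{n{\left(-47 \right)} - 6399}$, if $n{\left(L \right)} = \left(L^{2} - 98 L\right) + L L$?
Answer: $\frac{1}{2625} \approx 0.00038095$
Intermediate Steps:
$n{\left(L \right)} = - 98 L + 2 L^{2}$ ($n{\left(L \right)} = \left(L^{2} - 98 L\right) + L^{2} = - 98 L + 2 L^{2}$)
$\frac{1}{n{\left(-47 \right)} - 6399} = \frac{1}{2 \left(-47\right) \left(-49 - 47\right) - 6399} = \frac{1}{2 \left(-47\right) \left(-96\right) - 6399} = \frac{1}{9024 - 6399} = \frac{1}{2625}$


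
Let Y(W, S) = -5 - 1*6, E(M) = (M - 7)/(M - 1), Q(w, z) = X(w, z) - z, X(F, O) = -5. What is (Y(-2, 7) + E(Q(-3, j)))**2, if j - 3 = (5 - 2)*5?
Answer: 1521/16 ≈ 95.063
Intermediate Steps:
j = 18 (j = 3 + (5 - 2)*5 = 3 + 3*5 = 3 + 15 = 18)
Q(w, z) = -5 - z
E(M) = (-7 + M)/(-1 + M)
Y(W, S) = -11 (Y(W, S) = -5 - 6 = -11)
(Y(-2, 7) + E(Q(-3, j)))**2 = (-11 + (-7 + (-5 - 1*18))/(-1 + (-5 - 1*18)))**2 = (-11 + (-7 + (-5 - 18))/(-1 + (-5 - 18)))**2 = (-11 + (-7 - 23)/(-1 - 23))**2 = (-11 - 30/(-24))**2 = (-11 - 1/24*(-30))**2 = (-11 + 5/4)**2 = (-39/4)**2 = 1521/16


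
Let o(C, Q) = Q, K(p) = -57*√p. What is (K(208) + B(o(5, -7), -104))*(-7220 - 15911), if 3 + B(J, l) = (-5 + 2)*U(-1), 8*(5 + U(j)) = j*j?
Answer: -2151183/8 + 5273868*√13 ≈ 1.8746e+7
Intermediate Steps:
U(j) = -5 + j²/8 (U(j) = -5 + (j*j)/8 = -5 + j²/8)
B(J, l) = 93/8 (B(J, l) = -3 + (-5 + 2)*(-5 + (⅛)*(-1)²) = -3 - 3*(-5 + (⅛)*1) = -3 - 3*(-5 + ⅛) = -3 - 3*(-39/8) = -3 + 117/8 = 93/8)
(K(208) + B(o(5, -7), -104))*(-7220 - 15911) = (-228*√13 + 93/8)*(-7220 - 15911) = (-228*√13 + 93/8)*(-23131) = (93/8 - 228*√13)*(-23131) = -2151183/8 + 5273868*√13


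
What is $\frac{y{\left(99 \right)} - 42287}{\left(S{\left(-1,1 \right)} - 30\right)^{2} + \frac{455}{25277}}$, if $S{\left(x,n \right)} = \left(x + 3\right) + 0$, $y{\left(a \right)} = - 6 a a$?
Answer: $- \frac{365046823}{2831089} \approx -128.94$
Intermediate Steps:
$y{\left(a \right)} = - 6 a^{2}$
$S{\left(x,n \right)} = 3 + x$ ($S{\left(x,n \right)} = \left(3 + x\right) + 0 = 3 + x$)
$\frac{y{\left(99 \right)} - 42287}{\left(S{\left(-1,1 \right)} - 30\right)^{2} + \frac{455}{25277}} = \frac{- 6 \cdot 99^{2} - 42287}{\left(\left(3 - 1\right) - 30\right)^{2} + \frac{455}{25277}} = \frac{\left(-6\right) 9801 - 42287}{\left(2 - 30\right)^{2} + 455 \cdot \frac{1}{25277}} = \frac{-58806 - 42287}{\left(2 - 30\right)^{2} + \frac{65}{3611}} = - \frac{101093}{\left(-28\right)^{2} + \frac{65}{3611}} = - \frac{101093}{784 + \frac{65}{3611}} = - \frac{101093}{\frac{2831089}{3611}} = \left(-101093\right) \frac{3611}{2831089} = - \frac{365046823}{2831089}$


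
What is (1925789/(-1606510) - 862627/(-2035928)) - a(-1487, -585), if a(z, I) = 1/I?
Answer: -147967433588059/191338213439880 ≈ -0.77333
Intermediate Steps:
(1925789/(-1606510) - 862627/(-2035928)) - a(-1487, -585) = (1925789/(-1606510) - 862627/(-2035928)) - 1/(-585) = (1925789*(-1/1606510) - 862627*(-1/2035928)) - 1*(-1/585) = (-1925789/1606510 + 862627/2035928) + 1/585 = -1267474422711/1635369345640 + 1/585 = -147967433588059/191338213439880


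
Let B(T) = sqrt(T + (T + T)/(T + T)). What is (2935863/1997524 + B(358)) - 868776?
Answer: -1735397974761/1997524 + sqrt(359) ≈ -8.6876e+5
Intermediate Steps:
B(T) = sqrt(1 + T) (B(T) = sqrt(T + (2*T)/((2*T))) = sqrt(T + (2*T)*(1/(2*T))) = sqrt(T + 1) = sqrt(1 + T))
(2935863/1997524 + B(358)) - 868776 = (2935863/1997524 + sqrt(1 + 358)) - 868776 = (2935863*(1/1997524) + sqrt(359)) - 868776 = (2935863/1997524 + sqrt(359)) - 868776 = -1735397974761/1997524 + sqrt(359)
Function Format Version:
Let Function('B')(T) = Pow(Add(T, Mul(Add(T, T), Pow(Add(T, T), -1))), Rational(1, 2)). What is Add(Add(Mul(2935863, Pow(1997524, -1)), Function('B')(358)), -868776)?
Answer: Add(Rational(-1735397974761, 1997524), Pow(359, Rational(1, 2))) ≈ -8.6876e+5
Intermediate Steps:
Function('B')(T) = Pow(Add(1, T), Rational(1, 2)) (Function('B')(T) = Pow(Add(T, Mul(Mul(2, T), Pow(Mul(2, T), -1))), Rational(1, 2)) = Pow(Add(T, Mul(Mul(2, T), Mul(Rational(1, 2), Pow(T, -1)))), Rational(1, 2)) = Pow(Add(T, 1), Rational(1, 2)) = Pow(Add(1, T), Rational(1, 2)))
Add(Add(Mul(2935863, Pow(1997524, -1)), Function('B')(358)), -868776) = Add(Add(Mul(2935863, Pow(1997524, -1)), Pow(Add(1, 358), Rational(1, 2))), -868776) = Add(Add(Mul(2935863, Rational(1, 1997524)), Pow(359, Rational(1, 2))), -868776) = Add(Add(Rational(2935863, 1997524), Pow(359, Rational(1, 2))), -868776) = Add(Rational(-1735397974761, 1997524), Pow(359, Rational(1, 2)))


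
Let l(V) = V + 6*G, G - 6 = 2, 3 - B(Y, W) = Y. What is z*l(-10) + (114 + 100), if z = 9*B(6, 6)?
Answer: -812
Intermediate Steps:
B(Y, W) = 3 - Y
G = 8 (G = 6 + 2 = 8)
z = -27 (z = 9*(3 - 1*6) = 9*(3 - 6) = 9*(-3) = -27)
l(V) = 48 + V (l(V) = V + 6*8 = V + 48 = 48 + V)
z*l(-10) + (114 + 100) = -27*(48 - 10) + (114 + 100) = -27*38 + 214 = -1026 + 214 = -812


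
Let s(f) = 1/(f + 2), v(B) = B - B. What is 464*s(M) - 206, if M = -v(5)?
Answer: 26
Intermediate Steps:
v(B) = 0
M = 0 (M = -1*0 = 0)
s(f) = 1/(2 + f)
464*s(M) - 206 = 464/(2 + 0) - 206 = 464/2 - 206 = 464*(½) - 206 = 232 - 206 = 26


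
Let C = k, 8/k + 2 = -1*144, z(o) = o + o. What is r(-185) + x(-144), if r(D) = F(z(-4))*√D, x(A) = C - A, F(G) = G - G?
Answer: 10508/73 ≈ 143.95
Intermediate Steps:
z(o) = 2*o
k = -4/73 (k = 8/(-2 - 1*144) = 8/(-2 - 144) = 8/(-146) = 8*(-1/146) = -4/73 ≈ -0.054795)
F(G) = 0
C = -4/73 ≈ -0.054795
x(A) = -4/73 - A
r(D) = 0 (r(D) = 0*√D = 0)
r(-185) + x(-144) = 0 + (-4/73 - 1*(-144)) = 0 + (-4/73 + 144) = 0 + 10508/73 = 10508/73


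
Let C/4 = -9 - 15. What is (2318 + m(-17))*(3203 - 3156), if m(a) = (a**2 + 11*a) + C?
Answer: 109228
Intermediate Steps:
C = -96 (C = 4*(-9 - 15) = 4*(-24) = -96)
m(a) = -96 + a**2 + 11*a (m(a) = (a**2 + 11*a) - 96 = -96 + a**2 + 11*a)
(2318 + m(-17))*(3203 - 3156) = (2318 + (-96 + (-17)**2 + 11*(-17)))*(3203 - 3156) = (2318 + (-96 + 289 - 187))*47 = (2318 + 6)*47 = 2324*47 = 109228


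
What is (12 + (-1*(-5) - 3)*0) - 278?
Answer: -266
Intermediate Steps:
(12 + (-1*(-5) - 3)*0) - 278 = (12 + (5 - 3)*0) - 278 = (12 + 2*0) - 278 = (12 + 0) - 278 = 12 - 278 = -266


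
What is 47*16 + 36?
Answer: 788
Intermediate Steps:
47*16 + 36 = 752 + 36 = 788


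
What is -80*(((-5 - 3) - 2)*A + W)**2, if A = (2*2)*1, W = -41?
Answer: -524880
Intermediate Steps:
A = 4 (A = 4*1 = 4)
-80*(((-5 - 3) - 2)*A + W)**2 = -80*(((-5 - 3) - 2)*4 - 41)**2 = -80*((-8 - 2)*4 - 41)**2 = -80*(-10*4 - 41)**2 = -80*(-40 - 41)**2 = -80*(-81)**2 = -80*6561 = -524880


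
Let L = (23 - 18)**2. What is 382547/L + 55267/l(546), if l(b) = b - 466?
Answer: 6397087/400 ≈ 15993.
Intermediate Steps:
L = 25 (L = 5**2 = 25)
l(b) = -466 + b
382547/L + 55267/l(546) = 382547/25 + 55267/(-466 + 546) = 382547*(1/25) + 55267/80 = 382547/25 + 55267*(1/80) = 382547/25 + 55267/80 = 6397087/400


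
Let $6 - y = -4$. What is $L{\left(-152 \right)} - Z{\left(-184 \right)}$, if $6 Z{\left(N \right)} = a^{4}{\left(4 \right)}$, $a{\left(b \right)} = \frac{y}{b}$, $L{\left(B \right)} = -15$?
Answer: $- \frac{2065}{96} \approx -21.51$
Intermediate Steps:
$y = 10$ ($y = 6 - -4 = 6 + 4 = 10$)
$a{\left(b \right)} = \frac{10}{b}$
$Z{\left(N \right)} = \frac{625}{96}$ ($Z{\left(N \right)} = \frac{\left(\frac{10}{4}\right)^{4}}{6} = \frac{\left(10 \cdot \frac{1}{4}\right)^{4}}{6} = \frac{\left(\frac{5}{2}\right)^{4}}{6} = \frac{1}{6} \cdot \frac{625}{16} = \frac{625}{96}$)
$L{\left(-152 \right)} - Z{\left(-184 \right)} = -15 - \frac{625}{96} = - \frac{2065}{96}$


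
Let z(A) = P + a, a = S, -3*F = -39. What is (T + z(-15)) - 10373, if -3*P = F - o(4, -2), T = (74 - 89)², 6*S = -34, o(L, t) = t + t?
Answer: -30478/3 ≈ -10159.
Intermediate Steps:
o(L, t) = 2*t
S = -17/3 (S = (⅙)*(-34) = -17/3 ≈ -5.6667)
F = 13 (F = -⅓*(-39) = 13)
a = -17/3 ≈ -5.6667
T = 225 (T = (-15)² = 225)
P = -17/3 (P = -(13 - 2*(-2))/3 = -(13 - 1*(-4))/3 = -(13 + 4)/3 = -⅓*17 = -17/3 ≈ -5.6667)
z(A) = -34/3 (z(A) = -17/3 - 17/3 = -34/3)
(T + z(-15)) - 10373 = (225 - 34/3) - 10373 = 641/3 - 10373 = -30478/3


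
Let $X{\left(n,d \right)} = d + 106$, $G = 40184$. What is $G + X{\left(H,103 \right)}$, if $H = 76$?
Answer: $40393$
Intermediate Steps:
$X{\left(n,d \right)} = 106 + d$
$G + X{\left(H,103 \right)} = 40184 + \left(106 + 103\right) = 40184 + 209 = 40393$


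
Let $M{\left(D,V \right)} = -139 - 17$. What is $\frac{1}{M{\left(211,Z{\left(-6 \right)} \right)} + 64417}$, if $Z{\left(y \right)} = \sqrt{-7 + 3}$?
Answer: $\frac{1}{64261} \approx 1.5562 \cdot 10^{-5}$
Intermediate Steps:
$Z{\left(y \right)} = 2 i$ ($Z{\left(y \right)} = \sqrt{-4} = 2 i$)
$M{\left(D,V \right)} = -156$
$\frac{1}{M{\left(211,Z{\left(-6 \right)} \right)} + 64417} = \frac{1}{-156 + 64417} = \frac{1}{64261}$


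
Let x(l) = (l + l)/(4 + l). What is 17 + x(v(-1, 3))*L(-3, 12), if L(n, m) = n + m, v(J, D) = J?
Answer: 11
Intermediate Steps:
x(l) = 2*l/(4 + l) (x(l) = (2*l)/(4 + l) = 2*l/(4 + l))
L(n, m) = m + n
17 + x(v(-1, 3))*L(-3, 12) = 17 + (2*(-1)/(4 - 1))*(12 - 3) = 17 + (2*(-1)/3)*9 = 17 + (2*(-1)*(1/3))*9 = 17 - 2/3*9 = 17 - 6 = 11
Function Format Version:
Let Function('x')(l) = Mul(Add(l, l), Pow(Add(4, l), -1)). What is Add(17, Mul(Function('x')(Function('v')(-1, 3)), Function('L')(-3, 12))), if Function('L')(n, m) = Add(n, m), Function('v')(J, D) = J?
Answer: 11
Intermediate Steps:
Function('x')(l) = Mul(2, l, Pow(Add(4, l), -1)) (Function('x')(l) = Mul(Mul(2, l), Pow(Add(4, l), -1)) = Mul(2, l, Pow(Add(4, l), -1)))
Function('L')(n, m) = Add(m, n)
Add(17, Mul(Function('x')(Function('v')(-1, 3)), Function('L')(-3, 12))) = Add(17, Mul(Mul(2, -1, Pow(Add(4, -1), -1)), Add(12, -3))) = Add(17, Mul(Mul(2, -1, Pow(3, -1)), 9)) = Add(17, Mul(Mul(2, -1, Rational(1, 3)), 9)) = Add(17, Mul(Rational(-2, 3), 9)) = Add(17, -6) = 11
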